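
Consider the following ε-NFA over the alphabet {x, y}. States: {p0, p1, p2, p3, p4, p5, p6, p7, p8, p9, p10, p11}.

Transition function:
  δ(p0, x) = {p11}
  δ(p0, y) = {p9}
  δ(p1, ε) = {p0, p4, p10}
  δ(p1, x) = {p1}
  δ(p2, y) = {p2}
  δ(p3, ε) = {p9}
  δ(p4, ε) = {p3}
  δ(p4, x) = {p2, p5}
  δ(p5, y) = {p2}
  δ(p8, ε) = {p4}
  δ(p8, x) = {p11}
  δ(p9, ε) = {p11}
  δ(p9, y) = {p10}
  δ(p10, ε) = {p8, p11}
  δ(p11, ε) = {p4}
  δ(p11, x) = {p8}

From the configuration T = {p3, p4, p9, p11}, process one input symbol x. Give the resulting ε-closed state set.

{p2, p3, p4, p5, p8, p9, p11}

p4 on x → {p2, p5}.
p11 on x → {p8}.
No x-transition from p3, p9.
Union after reading x: {p2, p5, p8}.
Now take the ε-closure:
From p8 via ε: add p4.
From p4 via ε: add p3.
From p3 via ε: add p9.
From p9 via ε: add p11.
No new states can be added; the closed set is {p2, p3, p4, p5, p8, p9, p11}.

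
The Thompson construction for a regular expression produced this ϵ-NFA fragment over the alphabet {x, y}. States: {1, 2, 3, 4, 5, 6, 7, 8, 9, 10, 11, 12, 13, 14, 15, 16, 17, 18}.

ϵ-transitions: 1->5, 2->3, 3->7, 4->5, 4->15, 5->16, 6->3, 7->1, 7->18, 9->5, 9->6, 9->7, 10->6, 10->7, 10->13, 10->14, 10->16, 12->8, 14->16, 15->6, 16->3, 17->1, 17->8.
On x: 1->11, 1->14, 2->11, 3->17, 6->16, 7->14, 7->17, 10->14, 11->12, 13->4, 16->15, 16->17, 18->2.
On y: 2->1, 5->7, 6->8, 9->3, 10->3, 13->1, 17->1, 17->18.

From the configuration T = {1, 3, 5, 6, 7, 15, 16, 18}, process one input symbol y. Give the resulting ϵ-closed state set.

5 on y → {7}.
6 on y → {8}.
No y-transition from 1, 3, 7, 15, 16, 18.
Union after reading y: {7, 8}.
Now take the ϵ-closure:
From 7 via ϵ: add 1, 18.
From 1 via ϵ: add 5.
From 5 via ϵ: add 16.
From 16 via ϵ: add 3.
No new states can be added; the closed set is {1, 3, 5, 7, 8, 16, 18}.

{1, 3, 5, 7, 8, 16, 18}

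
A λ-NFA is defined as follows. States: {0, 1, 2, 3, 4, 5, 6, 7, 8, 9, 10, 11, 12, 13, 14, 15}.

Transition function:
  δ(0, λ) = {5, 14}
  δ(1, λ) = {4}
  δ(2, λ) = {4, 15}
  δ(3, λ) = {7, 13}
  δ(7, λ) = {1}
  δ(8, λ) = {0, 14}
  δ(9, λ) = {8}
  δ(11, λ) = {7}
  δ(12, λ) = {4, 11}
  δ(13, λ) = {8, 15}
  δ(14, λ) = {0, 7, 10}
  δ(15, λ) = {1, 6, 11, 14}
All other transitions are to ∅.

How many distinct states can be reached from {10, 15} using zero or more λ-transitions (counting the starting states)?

Start with {10, 15}.
From 15 via λ: add 1, 6, 11, 14.
From 1 via λ: add 4.
From 11 via λ: add 7.
From 14 via λ: add 0.
From 0 via λ: add 5.
λ-closure = {0, 1, 4, 5, 6, 7, 10, 11, 14, 15}, which has 10 states.

10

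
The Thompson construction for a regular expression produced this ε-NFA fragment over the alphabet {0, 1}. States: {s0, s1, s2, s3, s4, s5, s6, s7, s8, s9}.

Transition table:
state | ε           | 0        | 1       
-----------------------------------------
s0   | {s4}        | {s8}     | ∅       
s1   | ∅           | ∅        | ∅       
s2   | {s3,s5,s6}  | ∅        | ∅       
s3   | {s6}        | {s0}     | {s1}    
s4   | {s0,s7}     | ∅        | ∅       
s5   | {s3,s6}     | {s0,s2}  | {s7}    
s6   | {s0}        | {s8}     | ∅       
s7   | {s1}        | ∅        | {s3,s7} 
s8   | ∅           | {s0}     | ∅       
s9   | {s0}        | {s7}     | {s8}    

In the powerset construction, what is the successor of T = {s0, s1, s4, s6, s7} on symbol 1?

{s0, s1, s3, s4, s6, s7}

s7 on 1 → {s3, s7}.
No 1-transition from s0, s1, s4, s6.
Union after reading 1: {s3, s7}.
Now take the ε-closure:
From s3 via ε: add s6.
From s7 via ε: add s1.
From s6 via ε: add s0.
From s0 via ε: add s4.
No new states can be added; the closed set is {s0, s1, s3, s4, s6, s7}.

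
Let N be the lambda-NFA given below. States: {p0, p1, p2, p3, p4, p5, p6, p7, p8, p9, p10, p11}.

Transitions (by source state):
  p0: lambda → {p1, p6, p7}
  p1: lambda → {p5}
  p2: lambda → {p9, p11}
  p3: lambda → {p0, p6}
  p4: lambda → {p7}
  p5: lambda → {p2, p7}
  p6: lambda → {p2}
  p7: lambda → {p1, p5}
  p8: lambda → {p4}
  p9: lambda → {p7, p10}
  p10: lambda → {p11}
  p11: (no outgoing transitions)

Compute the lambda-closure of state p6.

{p1, p2, p5, p6, p7, p9, p10, p11}

Start with {p6}.
From p6 via lambda: add p2.
From p2 via lambda: add p9, p11.
From p9 via lambda: add p7, p10.
From p7 via lambda: add p1, p5.
No new states can be added; the closed set is {p1, p2, p5, p6, p7, p9, p10, p11}.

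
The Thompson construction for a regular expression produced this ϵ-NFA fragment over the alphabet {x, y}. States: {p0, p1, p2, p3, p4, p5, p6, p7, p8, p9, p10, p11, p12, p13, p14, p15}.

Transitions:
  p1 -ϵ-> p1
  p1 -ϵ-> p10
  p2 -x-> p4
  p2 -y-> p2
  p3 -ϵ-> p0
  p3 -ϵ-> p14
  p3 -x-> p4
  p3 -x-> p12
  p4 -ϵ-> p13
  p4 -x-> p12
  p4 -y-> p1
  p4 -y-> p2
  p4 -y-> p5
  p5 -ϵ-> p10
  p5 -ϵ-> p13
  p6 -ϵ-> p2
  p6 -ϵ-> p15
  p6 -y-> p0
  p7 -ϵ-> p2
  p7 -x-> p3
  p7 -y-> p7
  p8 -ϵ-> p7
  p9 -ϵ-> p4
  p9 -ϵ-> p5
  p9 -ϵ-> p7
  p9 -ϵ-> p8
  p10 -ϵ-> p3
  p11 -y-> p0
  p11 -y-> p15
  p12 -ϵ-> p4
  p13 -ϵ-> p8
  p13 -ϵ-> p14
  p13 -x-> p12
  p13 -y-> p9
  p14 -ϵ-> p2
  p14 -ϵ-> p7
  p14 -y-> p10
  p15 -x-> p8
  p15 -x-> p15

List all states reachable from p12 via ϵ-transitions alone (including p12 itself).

{p2, p4, p7, p8, p12, p13, p14}

Start with {p12}.
From p12 via ϵ: add p4.
From p4 via ϵ: add p13.
From p13 via ϵ: add p8, p14.
From p8 via ϵ: add p7.
From p14 via ϵ: add p2.
No new states can be added; the closed set is {p2, p4, p7, p8, p12, p13, p14}.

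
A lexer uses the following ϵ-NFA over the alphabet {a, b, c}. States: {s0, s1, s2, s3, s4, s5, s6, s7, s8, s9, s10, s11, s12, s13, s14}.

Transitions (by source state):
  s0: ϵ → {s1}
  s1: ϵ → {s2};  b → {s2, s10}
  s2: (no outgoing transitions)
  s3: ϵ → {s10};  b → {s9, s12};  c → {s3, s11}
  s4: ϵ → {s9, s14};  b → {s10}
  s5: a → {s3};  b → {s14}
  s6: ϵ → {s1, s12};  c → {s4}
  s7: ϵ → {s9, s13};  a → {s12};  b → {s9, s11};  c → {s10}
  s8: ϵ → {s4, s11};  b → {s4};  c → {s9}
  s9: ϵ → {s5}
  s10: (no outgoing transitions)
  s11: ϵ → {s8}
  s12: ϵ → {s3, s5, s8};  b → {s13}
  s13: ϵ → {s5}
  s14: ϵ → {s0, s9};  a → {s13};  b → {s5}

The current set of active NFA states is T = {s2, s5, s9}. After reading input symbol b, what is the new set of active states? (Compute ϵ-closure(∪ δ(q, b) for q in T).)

s5 on b → {s14}.
No b-transition from s2, s9.
Union after reading b: {s14}.
Now take the ϵ-closure:
From s14 via ϵ: add s0, s9.
From s0 via ϵ: add s1.
From s9 via ϵ: add s5.
From s1 via ϵ: add s2.
No new states can be added; the closed set is {s0, s1, s2, s5, s9, s14}.

{s0, s1, s2, s5, s9, s14}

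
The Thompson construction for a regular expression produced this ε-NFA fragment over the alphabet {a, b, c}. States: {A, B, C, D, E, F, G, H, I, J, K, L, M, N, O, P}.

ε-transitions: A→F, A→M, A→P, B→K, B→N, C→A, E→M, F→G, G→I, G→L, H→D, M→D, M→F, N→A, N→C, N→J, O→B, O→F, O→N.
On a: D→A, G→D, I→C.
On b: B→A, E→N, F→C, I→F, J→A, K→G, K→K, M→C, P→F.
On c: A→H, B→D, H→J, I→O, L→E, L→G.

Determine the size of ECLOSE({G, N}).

Start with {G, N}.
From G via ε: add I, L.
From N via ε: add A, C, J.
From A via ε: add F, M, P.
From M via ε: add D.
ε-closure = {A, C, D, F, G, I, J, L, M, N, P}, which has 11 states.

11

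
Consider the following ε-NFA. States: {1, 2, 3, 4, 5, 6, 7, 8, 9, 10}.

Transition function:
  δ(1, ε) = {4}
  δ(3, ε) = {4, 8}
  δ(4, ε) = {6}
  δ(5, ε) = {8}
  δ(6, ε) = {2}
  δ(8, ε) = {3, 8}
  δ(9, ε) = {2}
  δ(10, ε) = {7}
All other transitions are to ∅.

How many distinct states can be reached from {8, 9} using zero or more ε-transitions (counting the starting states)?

6

Start with {8, 9}.
From 8 via ε: add 3.
From 9 via ε: add 2.
From 3 via ε: add 4.
From 4 via ε: add 6.
ε-closure = {2, 3, 4, 6, 8, 9}, which has 6 states.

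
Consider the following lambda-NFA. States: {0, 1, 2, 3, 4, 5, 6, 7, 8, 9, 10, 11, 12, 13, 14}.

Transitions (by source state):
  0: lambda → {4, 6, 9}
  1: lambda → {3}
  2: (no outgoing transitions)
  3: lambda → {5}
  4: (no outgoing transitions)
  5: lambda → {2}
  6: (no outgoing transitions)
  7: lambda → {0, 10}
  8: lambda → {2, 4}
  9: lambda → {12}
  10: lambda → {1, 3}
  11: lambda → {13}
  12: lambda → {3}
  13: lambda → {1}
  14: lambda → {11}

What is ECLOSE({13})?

{1, 2, 3, 5, 13}

Start with {13}.
From 13 via lambda: add 1.
From 1 via lambda: add 3.
From 3 via lambda: add 5.
From 5 via lambda: add 2.
No new states can be added; the closed set is {1, 2, 3, 5, 13}.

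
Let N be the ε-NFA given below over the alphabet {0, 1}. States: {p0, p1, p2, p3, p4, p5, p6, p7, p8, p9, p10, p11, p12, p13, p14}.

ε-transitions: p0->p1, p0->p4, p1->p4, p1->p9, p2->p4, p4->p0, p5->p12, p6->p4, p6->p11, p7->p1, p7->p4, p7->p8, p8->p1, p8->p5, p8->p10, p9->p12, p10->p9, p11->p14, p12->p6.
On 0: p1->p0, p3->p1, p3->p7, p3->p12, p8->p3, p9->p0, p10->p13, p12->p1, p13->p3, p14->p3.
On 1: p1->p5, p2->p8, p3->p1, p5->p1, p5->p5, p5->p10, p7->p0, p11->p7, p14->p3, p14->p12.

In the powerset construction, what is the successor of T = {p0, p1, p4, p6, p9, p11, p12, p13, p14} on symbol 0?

p1 on 0 → {p0}.
p9 on 0 → {p0}.
p12 on 0 → {p1}.
p13 on 0 → {p3}.
p14 on 0 → {p3}.
No 0-transition from p0, p4, p6, p11.
Union after reading 0: {p0, p1, p3}.
Now take the ε-closure:
From p0 via ε: add p4.
From p1 via ε: add p9.
From p9 via ε: add p12.
From p12 via ε: add p6.
From p6 via ε: add p11.
From p11 via ε: add p14.
No new states can be added; the closed set is {p0, p1, p3, p4, p6, p9, p11, p12, p14}.

{p0, p1, p3, p4, p6, p9, p11, p12, p14}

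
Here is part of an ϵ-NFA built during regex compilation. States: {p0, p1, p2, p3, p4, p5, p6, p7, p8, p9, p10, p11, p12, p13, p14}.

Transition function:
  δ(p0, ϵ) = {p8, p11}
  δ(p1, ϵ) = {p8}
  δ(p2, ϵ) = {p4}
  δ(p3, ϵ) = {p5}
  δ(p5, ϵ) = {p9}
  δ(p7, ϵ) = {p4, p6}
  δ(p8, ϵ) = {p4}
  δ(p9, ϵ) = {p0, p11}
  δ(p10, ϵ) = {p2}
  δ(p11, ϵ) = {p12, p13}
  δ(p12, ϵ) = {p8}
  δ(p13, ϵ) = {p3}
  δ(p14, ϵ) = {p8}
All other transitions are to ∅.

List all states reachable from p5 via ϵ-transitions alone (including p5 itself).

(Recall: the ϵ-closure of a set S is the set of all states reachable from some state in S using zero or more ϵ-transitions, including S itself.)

{p0, p3, p4, p5, p8, p9, p11, p12, p13}

Start with {p5}.
From p5 via ϵ: add p9.
From p9 via ϵ: add p0, p11.
From p0 via ϵ: add p8.
From p11 via ϵ: add p12, p13.
From p8 via ϵ: add p4.
From p13 via ϵ: add p3.
No new states can be added; the closed set is {p0, p3, p4, p5, p8, p9, p11, p12, p13}.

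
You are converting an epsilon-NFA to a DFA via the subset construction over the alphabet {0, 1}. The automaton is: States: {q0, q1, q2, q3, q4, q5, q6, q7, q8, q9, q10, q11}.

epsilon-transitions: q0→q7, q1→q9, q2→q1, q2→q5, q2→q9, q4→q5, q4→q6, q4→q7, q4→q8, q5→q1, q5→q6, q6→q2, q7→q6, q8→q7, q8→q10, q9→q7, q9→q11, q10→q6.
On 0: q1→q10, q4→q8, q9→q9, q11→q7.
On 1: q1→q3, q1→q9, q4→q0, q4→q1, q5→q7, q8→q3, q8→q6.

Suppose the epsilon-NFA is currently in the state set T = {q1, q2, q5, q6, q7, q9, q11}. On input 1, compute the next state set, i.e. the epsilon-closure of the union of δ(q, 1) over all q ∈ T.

{q1, q2, q3, q5, q6, q7, q9, q11}

q1 on 1 → {q3, q9}.
q5 on 1 → {q7}.
No 1-transition from q2, q6, q7, q9, q11.
Union after reading 1: {q3, q7, q9}.
Now take the epsilon-closure:
From q7 via epsilon: add q6.
From q9 via epsilon: add q11.
From q6 via epsilon: add q2.
From q2 via epsilon: add q1, q5.
No new states can be added; the closed set is {q1, q2, q3, q5, q6, q7, q9, q11}.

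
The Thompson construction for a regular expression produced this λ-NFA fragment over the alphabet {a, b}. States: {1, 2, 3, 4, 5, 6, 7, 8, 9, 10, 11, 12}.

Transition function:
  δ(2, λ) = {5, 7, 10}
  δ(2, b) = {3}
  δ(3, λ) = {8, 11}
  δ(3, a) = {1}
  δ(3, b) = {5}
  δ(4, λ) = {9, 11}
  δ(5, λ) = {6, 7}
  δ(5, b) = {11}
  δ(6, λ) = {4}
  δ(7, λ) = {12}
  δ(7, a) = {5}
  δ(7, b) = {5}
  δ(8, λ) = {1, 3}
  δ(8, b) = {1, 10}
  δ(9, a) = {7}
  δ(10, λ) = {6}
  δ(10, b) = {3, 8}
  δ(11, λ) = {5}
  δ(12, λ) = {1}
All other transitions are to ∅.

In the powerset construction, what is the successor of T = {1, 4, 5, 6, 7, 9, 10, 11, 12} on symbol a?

{1, 4, 5, 6, 7, 9, 11, 12}

7 on a → {5}.
9 on a → {7}.
No a-transition from 1, 4, 5, 6, 10, 11, 12.
Union after reading a: {5, 7}.
Now take the λ-closure:
From 5 via λ: add 6.
From 7 via λ: add 12.
From 6 via λ: add 4.
From 12 via λ: add 1.
From 4 via λ: add 9, 11.
No new states can be added; the closed set is {1, 4, 5, 6, 7, 9, 11, 12}.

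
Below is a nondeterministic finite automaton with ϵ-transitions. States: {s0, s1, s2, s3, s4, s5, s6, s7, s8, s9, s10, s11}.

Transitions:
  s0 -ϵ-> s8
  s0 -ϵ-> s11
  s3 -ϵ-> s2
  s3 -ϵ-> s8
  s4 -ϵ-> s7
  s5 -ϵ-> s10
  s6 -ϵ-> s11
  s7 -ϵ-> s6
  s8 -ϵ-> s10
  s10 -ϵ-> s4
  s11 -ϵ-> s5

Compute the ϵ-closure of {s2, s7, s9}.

{s2, s4, s5, s6, s7, s9, s10, s11}

Start with {s2, s7, s9}.
From s7 via ϵ: add s6.
From s6 via ϵ: add s11.
From s11 via ϵ: add s5.
From s5 via ϵ: add s10.
From s10 via ϵ: add s4.
No new states can be added; the closed set is {s2, s4, s5, s6, s7, s9, s10, s11}.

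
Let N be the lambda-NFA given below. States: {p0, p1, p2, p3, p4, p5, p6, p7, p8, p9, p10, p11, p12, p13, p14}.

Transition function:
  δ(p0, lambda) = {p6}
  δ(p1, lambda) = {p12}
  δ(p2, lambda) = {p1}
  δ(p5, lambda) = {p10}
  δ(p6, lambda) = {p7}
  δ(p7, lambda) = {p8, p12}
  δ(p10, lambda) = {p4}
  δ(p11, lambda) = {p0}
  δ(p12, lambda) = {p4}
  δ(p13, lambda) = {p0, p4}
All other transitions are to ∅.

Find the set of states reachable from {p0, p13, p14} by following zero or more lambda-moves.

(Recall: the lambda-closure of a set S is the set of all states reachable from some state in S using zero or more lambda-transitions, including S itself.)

{p0, p4, p6, p7, p8, p12, p13, p14}

Start with {p0, p13, p14}.
From p0 via lambda: add p6.
From p13 via lambda: add p4.
From p6 via lambda: add p7.
From p7 via lambda: add p8, p12.
No new states can be added; the closed set is {p0, p4, p6, p7, p8, p12, p13, p14}.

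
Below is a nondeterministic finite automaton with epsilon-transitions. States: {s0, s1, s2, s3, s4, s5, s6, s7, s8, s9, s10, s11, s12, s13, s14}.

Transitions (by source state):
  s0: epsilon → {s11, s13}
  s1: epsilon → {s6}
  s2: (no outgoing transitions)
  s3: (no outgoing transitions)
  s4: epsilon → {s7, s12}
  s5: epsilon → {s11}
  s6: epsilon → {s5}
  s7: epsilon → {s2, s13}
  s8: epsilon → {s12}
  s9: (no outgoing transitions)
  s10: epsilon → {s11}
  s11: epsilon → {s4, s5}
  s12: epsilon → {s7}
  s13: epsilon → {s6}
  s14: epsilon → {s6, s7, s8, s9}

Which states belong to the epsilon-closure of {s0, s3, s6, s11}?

Start with {s0, s3, s6, s11}.
From s0 via epsilon: add s13.
From s6 via epsilon: add s5.
From s11 via epsilon: add s4.
From s4 via epsilon: add s7, s12.
From s7 via epsilon: add s2.
No new states can be added; the closed set is {s0, s2, s3, s4, s5, s6, s7, s11, s12, s13}.

{s0, s2, s3, s4, s5, s6, s7, s11, s12, s13}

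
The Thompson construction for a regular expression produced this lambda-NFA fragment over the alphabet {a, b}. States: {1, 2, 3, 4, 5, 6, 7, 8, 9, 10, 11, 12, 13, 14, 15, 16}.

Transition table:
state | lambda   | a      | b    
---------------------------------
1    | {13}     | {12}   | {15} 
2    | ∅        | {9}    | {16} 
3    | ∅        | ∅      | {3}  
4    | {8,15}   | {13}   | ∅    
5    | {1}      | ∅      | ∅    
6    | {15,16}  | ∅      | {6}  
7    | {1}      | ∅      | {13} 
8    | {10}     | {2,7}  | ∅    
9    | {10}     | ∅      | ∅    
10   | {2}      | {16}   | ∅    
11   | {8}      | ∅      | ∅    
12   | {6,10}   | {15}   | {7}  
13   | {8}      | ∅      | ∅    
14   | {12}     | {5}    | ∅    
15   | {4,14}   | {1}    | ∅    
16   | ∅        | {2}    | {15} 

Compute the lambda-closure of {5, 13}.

{1, 2, 5, 8, 10, 13}

Start with {5, 13}.
From 5 via lambda: add 1.
From 13 via lambda: add 8.
From 8 via lambda: add 10.
From 10 via lambda: add 2.
No new states can be added; the closed set is {1, 2, 5, 8, 10, 13}.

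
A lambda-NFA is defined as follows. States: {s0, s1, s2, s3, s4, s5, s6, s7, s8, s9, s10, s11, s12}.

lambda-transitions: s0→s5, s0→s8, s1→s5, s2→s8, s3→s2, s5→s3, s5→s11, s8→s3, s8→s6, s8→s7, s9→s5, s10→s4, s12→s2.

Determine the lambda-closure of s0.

{s0, s2, s3, s5, s6, s7, s8, s11}

Start with {s0}.
From s0 via lambda: add s5, s8.
From s5 via lambda: add s3, s11.
From s8 via lambda: add s6, s7.
From s3 via lambda: add s2.
No new states can be added; the closed set is {s0, s2, s3, s5, s6, s7, s8, s11}.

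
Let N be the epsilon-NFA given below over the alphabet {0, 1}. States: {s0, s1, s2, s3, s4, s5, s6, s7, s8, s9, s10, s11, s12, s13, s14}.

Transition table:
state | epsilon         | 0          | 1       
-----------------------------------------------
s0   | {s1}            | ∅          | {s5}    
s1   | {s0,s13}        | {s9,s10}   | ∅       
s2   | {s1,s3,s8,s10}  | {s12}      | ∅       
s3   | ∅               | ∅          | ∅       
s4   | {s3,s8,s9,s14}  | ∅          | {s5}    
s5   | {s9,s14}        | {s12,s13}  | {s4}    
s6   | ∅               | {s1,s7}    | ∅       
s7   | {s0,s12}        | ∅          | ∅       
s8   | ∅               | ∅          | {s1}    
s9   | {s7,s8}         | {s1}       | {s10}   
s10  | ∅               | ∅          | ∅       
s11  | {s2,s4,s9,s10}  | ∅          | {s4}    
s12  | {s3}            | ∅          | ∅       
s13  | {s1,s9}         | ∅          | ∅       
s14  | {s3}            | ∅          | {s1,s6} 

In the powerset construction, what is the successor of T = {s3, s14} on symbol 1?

s14 on 1 → {s1, s6}.
No 1-transition from s3.
Union after reading 1: {s1, s6}.
Now take the epsilon-closure:
From s1 via epsilon: add s0, s13.
From s13 via epsilon: add s9.
From s9 via epsilon: add s7, s8.
From s7 via epsilon: add s12.
From s12 via epsilon: add s3.
No new states can be added; the closed set is {s0, s1, s3, s6, s7, s8, s9, s12, s13}.

{s0, s1, s3, s6, s7, s8, s9, s12, s13}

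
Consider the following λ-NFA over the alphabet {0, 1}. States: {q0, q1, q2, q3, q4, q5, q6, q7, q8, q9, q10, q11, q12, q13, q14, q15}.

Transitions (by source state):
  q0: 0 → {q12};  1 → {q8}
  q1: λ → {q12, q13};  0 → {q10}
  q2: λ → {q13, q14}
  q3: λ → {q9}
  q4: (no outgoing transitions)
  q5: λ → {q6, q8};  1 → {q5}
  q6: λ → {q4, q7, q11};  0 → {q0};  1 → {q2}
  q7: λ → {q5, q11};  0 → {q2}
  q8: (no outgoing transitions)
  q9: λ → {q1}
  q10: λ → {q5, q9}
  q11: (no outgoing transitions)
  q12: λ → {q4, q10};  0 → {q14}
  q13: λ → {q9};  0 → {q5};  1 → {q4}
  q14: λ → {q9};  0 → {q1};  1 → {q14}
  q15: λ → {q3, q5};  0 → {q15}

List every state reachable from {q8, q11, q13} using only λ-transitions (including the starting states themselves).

{q1, q4, q5, q6, q7, q8, q9, q10, q11, q12, q13}

Start with {q8, q11, q13}.
From q13 via λ: add q9.
From q9 via λ: add q1.
From q1 via λ: add q12.
From q12 via λ: add q4, q10.
From q10 via λ: add q5.
From q5 via λ: add q6.
From q6 via λ: add q7.
No new states can be added; the closed set is {q1, q4, q5, q6, q7, q8, q9, q10, q11, q12, q13}.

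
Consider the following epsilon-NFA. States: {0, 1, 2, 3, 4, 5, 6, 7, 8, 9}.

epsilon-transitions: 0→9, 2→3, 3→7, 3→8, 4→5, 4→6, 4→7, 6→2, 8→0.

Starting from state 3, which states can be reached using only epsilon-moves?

{0, 3, 7, 8, 9}

Start with {3}.
From 3 via epsilon: add 7, 8.
From 8 via epsilon: add 0.
From 0 via epsilon: add 9.
No new states can be added; the closed set is {0, 3, 7, 8, 9}.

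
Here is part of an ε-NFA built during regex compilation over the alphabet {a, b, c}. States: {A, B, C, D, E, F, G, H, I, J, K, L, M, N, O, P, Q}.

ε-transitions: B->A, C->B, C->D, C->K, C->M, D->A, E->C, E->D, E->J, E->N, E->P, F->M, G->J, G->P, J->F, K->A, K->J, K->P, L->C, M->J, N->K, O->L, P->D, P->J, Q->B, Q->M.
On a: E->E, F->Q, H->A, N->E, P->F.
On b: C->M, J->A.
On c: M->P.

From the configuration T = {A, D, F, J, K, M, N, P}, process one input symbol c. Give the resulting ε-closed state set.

{A, D, F, J, M, P}

M on c → {P}.
No c-transition from A, D, F, J, K, N, P.
Union after reading c: {P}.
Now take the ε-closure:
From P via ε: add D, J.
From D via ε: add A.
From J via ε: add F.
From F via ε: add M.
No new states can be added; the closed set is {A, D, F, J, M, P}.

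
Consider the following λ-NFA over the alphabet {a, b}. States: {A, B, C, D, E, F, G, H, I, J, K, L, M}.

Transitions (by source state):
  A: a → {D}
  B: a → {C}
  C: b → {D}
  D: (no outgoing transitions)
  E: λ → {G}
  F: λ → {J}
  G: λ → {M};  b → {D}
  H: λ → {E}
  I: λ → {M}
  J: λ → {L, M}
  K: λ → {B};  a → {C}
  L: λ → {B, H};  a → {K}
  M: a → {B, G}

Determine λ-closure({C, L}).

Start with {C, L}.
From L via λ: add B, H.
From H via λ: add E.
From E via λ: add G.
From G via λ: add M.
No new states can be added; the closed set is {B, C, E, G, H, L, M}.

{B, C, E, G, H, L, M}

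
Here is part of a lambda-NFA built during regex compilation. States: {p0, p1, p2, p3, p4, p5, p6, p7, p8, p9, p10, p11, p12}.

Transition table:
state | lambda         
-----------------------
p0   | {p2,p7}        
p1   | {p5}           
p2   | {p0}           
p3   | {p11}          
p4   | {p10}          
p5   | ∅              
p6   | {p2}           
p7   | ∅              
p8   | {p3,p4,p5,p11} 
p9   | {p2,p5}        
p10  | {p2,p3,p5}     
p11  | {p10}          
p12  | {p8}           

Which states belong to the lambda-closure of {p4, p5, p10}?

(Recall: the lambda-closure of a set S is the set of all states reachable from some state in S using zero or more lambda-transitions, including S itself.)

{p0, p2, p3, p4, p5, p7, p10, p11}

Start with {p4, p5, p10}.
From p10 via lambda: add p2, p3.
From p2 via lambda: add p0.
From p3 via lambda: add p11.
From p0 via lambda: add p7.
No new states can be added; the closed set is {p0, p2, p3, p4, p5, p7, p10, p11}.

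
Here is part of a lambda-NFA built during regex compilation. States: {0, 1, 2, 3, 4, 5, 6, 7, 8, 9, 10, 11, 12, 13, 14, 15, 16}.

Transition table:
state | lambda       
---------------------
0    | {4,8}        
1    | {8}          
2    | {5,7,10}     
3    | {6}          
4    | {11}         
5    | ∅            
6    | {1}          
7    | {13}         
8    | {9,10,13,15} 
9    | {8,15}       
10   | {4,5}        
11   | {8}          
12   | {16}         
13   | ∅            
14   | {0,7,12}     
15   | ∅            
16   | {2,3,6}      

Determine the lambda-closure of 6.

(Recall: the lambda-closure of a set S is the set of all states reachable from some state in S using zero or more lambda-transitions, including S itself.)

Start with {6}.
From 6 via lambda: add 1.
From 1 via lambda: add 8.
From 8 via lambda: add 9, 10, 13, 15.
From 10 via lambda: add 4, 5.
From 4 via lambda: add 11.
No new states can be added; the closed set is {1, 4, 5, 6, 8, 9, 10, 11, 13, 15}.

{1, 4, 5, 6, 8, 9, 10, 11, 13, 15}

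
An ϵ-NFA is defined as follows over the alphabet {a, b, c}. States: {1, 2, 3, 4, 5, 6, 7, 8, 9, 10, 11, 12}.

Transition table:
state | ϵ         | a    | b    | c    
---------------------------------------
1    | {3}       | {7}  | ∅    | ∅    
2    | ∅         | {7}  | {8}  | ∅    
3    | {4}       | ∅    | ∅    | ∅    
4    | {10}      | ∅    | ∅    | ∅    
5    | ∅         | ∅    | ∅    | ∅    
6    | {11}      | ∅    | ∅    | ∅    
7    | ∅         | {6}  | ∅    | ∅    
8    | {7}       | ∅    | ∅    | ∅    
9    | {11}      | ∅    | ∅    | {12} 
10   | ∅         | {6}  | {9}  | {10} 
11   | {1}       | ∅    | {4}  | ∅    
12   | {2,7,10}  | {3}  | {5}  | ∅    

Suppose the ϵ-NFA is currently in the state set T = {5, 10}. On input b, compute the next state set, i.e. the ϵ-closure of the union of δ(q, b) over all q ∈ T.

10 on b → {9}.
No b-transition from 5.
Union after reading b: {9}.
Now take the ϵ-closure:
From 9 via ϵ: add 11.
From 11 via ϵ: add 1.
From 1 via ϵ: add 3.
From 3 via ϵ: add 4.
From 4 via ϵ: add 10.
No new states can be added; the closed set is {1, 3, 4, 9, 10, 11}.

{1, 3, 4, 9, 10, 11}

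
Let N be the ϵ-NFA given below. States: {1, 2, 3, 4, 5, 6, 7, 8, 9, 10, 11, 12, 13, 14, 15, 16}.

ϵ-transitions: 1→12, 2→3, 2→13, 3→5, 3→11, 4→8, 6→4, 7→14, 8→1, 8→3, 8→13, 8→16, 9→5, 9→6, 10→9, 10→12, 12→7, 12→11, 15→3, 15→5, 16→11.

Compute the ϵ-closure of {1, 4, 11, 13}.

Start with {1, 4, 11, 13}.
From 1 via ϵ: add 12.
From 4 via ϵ: add 8.
From 8 via ϵ: add 3, 16.
From 12 via ϵ: add 7.
From 3 via ϵ: add 5.
From 7 via ϵ: add 14.
No new states can be added; the closed set is {1, 3, 4, 5, 7, 8, 11, 12, 13, 14, 16}.

{1, 3, 4, 5, 7, 8, 11, 12, 13, 14, 16}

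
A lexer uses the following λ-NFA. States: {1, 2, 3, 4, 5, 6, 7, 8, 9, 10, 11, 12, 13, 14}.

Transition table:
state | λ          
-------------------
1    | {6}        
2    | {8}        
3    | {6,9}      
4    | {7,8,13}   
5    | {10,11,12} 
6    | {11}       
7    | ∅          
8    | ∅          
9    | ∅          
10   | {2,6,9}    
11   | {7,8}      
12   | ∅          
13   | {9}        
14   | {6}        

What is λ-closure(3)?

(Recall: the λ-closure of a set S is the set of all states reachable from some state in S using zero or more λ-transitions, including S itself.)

Start with {3}.
From 3 via λ: add 6, 9.
From 6 via λ: add 11.
From 11 via λ: add 7, 8.
No new states can be added; the closed set is {3, 6, 7, 8, 9, 11}.

{3, 6, 7, 8, 9, 11}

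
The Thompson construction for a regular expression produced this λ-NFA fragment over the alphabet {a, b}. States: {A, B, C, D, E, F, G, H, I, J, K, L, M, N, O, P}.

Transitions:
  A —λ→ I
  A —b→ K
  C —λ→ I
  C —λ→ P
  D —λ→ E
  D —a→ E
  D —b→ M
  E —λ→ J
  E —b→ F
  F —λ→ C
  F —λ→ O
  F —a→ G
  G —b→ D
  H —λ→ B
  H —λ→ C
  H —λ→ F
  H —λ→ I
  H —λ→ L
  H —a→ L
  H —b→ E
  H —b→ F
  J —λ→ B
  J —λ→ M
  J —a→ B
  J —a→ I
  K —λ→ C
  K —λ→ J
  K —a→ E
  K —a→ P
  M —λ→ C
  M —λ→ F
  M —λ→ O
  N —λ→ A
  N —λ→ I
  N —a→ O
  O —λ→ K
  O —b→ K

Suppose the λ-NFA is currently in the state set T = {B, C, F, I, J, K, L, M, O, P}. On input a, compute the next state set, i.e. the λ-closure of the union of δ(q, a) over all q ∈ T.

{B, C, E, F, G, I, J, K, M, O, P}

F on a → {G}.
J on a → {B, I}.
K on a → {E, P}.
No a-transition from B, C, I, L, M, O, P.
Union after reading a: {B, E, G, I, P}.
Now take the λ-closure:
From E via λ: add J.
From J via λ: add M.
From M via λ: add C, F, O.
From O via λ: add K.
No new states can be added; the closed set is {B, C, E, F, G, I, J, K, M, O, P}.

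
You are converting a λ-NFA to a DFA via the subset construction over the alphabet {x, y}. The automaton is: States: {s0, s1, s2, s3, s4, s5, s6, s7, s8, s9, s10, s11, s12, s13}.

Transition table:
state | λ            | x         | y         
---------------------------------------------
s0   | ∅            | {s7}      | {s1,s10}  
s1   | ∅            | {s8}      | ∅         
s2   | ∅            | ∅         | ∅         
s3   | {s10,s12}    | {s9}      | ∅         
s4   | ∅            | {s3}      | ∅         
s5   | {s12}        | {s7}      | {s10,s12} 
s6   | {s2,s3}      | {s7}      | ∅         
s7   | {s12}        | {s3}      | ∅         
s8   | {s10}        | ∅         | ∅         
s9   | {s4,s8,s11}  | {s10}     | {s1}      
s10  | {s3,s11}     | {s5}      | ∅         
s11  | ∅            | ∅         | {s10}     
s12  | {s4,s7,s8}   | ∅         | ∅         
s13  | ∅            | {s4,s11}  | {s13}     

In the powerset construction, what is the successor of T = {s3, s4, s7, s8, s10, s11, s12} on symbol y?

s11 on y → {s10}.
No y-transition from s3, s4, s7, s8, s10, s12.
Union after reading y: {s10}.
Now take the λ-closure:
From s10 via λ: add s3, s11.
From s3 via λ: add s12.
From s12 via λ: add s4, s7, s8.
No new states can be added; the closed set is {s3, s4, s7, s8, s10, s11, s12}.

{s3, s4, s7, s8, s10, s11, s12}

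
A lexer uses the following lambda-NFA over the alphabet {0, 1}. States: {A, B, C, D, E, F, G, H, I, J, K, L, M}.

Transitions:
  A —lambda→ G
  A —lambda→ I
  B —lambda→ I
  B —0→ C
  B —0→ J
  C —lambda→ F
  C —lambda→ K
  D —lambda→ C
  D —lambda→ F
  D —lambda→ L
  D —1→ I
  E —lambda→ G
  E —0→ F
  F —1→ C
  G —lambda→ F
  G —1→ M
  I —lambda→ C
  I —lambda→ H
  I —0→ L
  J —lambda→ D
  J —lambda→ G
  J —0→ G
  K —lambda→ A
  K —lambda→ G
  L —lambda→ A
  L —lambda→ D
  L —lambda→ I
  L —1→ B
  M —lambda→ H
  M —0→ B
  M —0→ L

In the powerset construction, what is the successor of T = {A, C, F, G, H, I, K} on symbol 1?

F on 1 → {C}.
G on 1 → {M}.
No 1-transition from A, C, H, I, K.
Union after reading 1: {C, M}.
Now take the lambda-closure:
From C via lambda: add F, K.
From M via lambda: add H.
From K via lambda: add A, G.
From A via lambda: add I.
No new states can be added; the closed set is {A, C, F, G, H, I, K, M}.

{A, C, F, G, H, I, K, M}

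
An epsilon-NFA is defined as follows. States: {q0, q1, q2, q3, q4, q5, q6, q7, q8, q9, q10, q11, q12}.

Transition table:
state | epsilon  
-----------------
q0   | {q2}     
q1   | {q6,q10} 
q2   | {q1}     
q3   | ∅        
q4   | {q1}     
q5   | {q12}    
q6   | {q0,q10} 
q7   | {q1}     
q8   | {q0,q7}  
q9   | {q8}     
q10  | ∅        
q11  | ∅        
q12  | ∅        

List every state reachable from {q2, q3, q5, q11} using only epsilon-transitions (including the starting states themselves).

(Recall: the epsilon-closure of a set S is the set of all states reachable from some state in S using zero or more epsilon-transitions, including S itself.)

Start with {q2, q3, q5, q11}.
From q2 via epsilon: add q1.
From q5 via epsilon: add q12.
From q1 via epsilon: add q6, q10.
From q6 via epsilon: add q0.
No new states can be added; the closed set is {q0, q1, q2, q3, q5, q6, q10, q11, q12}.

{q0, q1, q2, q3, q5, q6, q10, q11, q12}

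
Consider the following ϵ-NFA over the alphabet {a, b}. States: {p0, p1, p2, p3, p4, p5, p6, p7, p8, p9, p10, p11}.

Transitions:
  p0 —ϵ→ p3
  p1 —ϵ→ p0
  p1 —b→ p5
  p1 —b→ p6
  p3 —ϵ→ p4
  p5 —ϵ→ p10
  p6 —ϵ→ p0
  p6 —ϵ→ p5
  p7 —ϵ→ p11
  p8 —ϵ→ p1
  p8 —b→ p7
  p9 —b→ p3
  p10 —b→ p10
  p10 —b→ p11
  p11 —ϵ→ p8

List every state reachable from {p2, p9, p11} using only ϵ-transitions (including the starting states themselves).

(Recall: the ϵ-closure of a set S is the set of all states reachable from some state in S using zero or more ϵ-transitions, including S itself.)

Start with {p2, p9, p11}.
From p11 via ϵ: add p8.
From p8 via ϵ: add p1.
From p1 via ϵ: add p0.
From p0 via ϵ: add p3.
From p3 via ϵ: add p4.
No new states can be added; the closed set is {p0, p1, p2, p3, p4, p8, p9, p11}.

{p0, p1, p2, p3, p4, p8, p9, p11}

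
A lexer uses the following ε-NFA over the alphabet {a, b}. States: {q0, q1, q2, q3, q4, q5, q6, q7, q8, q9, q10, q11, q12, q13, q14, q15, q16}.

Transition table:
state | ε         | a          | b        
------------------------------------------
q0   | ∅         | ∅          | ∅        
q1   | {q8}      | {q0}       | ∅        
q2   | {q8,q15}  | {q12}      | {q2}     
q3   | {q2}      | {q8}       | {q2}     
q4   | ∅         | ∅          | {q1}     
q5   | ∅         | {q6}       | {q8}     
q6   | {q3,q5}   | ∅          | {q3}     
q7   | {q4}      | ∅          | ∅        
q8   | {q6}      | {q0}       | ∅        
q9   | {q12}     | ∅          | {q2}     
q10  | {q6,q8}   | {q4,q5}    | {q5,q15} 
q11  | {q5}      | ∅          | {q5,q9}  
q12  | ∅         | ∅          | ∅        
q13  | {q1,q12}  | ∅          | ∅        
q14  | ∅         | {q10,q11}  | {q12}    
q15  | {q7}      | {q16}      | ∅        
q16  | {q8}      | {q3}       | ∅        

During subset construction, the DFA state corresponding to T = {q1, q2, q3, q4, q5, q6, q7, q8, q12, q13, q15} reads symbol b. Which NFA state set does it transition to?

q2 on b → {q2}.
q3 on b → {q2}.
q4 on b → {q1}.
q5 on b → {q8}.
q6 on b → {q3}.
No b-transition from q1, q7, q8, q12, q13, q15.
Union after reading b: {q1, q2, q3, q8}.
Now take the ε-closure:
From q2 via ε: add q15.
From q8 via ε: add q6.
From q6 via ε: add q5.
From q15 via ε: add q7.
From q7 via ε: add q4.
No new states can be added; the closed set is {q1, q2, q3, q4, q5, q6, q7, q8, q15}.

{q1, q2, q3, q4, q5, q6, q7, q8, q15}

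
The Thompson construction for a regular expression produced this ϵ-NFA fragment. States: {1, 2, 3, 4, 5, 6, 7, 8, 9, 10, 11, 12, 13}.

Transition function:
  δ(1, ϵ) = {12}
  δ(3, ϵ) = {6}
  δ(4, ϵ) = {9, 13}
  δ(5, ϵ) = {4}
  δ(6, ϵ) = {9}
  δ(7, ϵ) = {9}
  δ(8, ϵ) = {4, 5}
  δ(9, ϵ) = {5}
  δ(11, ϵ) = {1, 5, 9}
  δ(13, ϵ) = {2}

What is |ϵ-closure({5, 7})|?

Start with {5, 7}.
From 5 via ϵ: add 4.
From 7 via ϵ: add 9.
From 4 via ϵ: add 13.
From 13 via ϵ: add 2.
ϵ-closure = {2, 4, 5, 7, 9, 13}, which has 6 states.

6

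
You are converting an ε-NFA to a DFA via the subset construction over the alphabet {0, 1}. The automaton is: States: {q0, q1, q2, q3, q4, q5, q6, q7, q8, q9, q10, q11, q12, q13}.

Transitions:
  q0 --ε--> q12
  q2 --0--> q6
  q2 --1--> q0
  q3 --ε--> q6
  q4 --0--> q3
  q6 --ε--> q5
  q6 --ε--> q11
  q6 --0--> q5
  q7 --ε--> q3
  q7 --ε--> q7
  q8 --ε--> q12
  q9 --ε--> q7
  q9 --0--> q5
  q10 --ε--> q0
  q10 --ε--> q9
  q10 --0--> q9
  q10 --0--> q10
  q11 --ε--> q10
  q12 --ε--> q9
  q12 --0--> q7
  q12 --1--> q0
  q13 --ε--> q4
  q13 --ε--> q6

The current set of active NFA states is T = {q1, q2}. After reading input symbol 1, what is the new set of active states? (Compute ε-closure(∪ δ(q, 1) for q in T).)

q2 on 1 → {q0}.
No 1-transition from q1.
Union after reading 1: {q0}.
Now take the ε-closure:
From q0 via ε: add q12.
From q12 via ε: add q9.
From q9 via ε: add q7.
From q7 via ε: add q3.
From q3 via ε: add q6.
From q6 via ε: add q5, q11.
From q11 via ε: add q10.
No new states can be added; the closed set is {q0, q3, q5, q6, q7, q9, q10, q11, q12}.

{q0, q3, q5, q6, q7, q9, q10, q11, q12}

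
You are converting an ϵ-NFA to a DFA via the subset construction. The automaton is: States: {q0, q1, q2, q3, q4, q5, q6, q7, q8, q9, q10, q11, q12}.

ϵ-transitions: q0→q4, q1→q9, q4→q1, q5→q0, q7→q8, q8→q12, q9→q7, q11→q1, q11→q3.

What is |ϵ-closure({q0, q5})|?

8

Start with {q0, q5}.
From q0 via ϵ: add q4.
From q4 via ϵ: add q1.
From q1 via ϵ: add q9.
From q9 via ϵ: add q7.
From q7 via ϵ: add q8.
From q8 via ϵ: add q12.
ϵ-closure = {q0, q1, q4, q5, q7, q8, q9, q12}, which has 8 states.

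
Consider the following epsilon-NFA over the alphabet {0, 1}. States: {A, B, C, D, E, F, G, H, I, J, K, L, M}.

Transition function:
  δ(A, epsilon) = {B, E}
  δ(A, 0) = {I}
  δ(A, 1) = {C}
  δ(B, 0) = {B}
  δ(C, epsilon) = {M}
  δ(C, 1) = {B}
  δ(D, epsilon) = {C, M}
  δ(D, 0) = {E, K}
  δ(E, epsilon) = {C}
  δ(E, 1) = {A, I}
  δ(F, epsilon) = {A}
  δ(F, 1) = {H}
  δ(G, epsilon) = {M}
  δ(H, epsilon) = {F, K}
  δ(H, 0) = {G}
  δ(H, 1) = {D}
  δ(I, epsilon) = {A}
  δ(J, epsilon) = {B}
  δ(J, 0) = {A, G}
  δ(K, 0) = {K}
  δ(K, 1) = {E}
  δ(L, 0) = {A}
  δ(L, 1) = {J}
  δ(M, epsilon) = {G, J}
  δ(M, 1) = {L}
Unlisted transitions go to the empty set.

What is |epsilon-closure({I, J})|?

Start with {I, J}.
From I via epsilon: add A.
From J via epsilon: add B.
From A via epsilon: add E.
From E via epsilon: add C.
From C via epsilon: add M.
From M via epsilon: add G.
epsilon-closure = {A, B, C, E, G, I, J, M}, which has 8 states.

8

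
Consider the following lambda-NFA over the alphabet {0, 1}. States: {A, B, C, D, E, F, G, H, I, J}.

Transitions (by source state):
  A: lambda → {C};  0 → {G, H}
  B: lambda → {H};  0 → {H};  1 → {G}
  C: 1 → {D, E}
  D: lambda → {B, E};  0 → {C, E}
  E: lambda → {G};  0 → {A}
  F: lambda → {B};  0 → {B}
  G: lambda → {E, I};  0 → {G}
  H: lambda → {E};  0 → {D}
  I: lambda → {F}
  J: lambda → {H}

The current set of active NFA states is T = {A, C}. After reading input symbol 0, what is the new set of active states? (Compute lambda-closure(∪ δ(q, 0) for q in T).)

{B, E, F, G, H, I}

A on 0 → {G, H}.
No 0-transition from C.
Union after reading 0: {G, H}.
Now take the lambda-closure:
From G via lambda: add E, I.
From I via lambda: add F.
From F via lambda: add B.
No new states can be added; the closed set is {B, E, F, G, H, I}.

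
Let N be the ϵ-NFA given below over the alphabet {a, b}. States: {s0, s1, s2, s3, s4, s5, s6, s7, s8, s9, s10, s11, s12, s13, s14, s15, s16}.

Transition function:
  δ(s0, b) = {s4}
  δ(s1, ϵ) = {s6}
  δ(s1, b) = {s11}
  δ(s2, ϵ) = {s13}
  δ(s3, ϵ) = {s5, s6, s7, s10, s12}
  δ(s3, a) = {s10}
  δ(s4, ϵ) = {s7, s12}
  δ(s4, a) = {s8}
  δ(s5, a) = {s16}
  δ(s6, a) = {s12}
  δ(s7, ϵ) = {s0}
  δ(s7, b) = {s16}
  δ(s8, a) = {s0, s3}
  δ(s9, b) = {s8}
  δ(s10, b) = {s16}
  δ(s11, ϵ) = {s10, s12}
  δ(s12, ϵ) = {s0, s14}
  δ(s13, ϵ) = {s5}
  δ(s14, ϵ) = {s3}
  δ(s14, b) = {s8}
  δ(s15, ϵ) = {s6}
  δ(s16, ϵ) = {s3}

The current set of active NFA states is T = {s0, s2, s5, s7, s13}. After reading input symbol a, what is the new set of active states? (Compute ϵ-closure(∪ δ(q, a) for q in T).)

{s0, s3, s5, s6, s7, s10, s12, s14, s16}

s5 on a → {s16}.
No a-transition from s0, s2, s7, s13.
Union after reading a: {s16}.
Now take the ϵ-closure:
From s16 via ϵ: add s3.
From s3 via ϵ: add s5, s6, s7, s10, s12.
From s7 via ϵ: add s0.
From s12 via ϵ: add s14.
No new states can be added; the closed set is {s0, s3, s5, s6, s7, s10, s12, s14, s16}.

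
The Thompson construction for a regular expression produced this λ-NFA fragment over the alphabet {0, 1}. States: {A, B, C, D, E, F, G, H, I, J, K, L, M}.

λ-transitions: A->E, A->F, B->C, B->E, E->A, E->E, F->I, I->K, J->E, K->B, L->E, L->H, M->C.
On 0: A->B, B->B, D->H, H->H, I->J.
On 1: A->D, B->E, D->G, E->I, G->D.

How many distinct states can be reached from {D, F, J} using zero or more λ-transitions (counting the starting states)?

Start with {D, F, J}.
From F via λ: add I.
From J via λ: add E.
From E via λ: add A.
From I via λ: add K.
From K via λ: add B.
From B via λ: add C.
λ-closure = {A, B, C, D, E, F, I, J, K}, which has 9 states.

9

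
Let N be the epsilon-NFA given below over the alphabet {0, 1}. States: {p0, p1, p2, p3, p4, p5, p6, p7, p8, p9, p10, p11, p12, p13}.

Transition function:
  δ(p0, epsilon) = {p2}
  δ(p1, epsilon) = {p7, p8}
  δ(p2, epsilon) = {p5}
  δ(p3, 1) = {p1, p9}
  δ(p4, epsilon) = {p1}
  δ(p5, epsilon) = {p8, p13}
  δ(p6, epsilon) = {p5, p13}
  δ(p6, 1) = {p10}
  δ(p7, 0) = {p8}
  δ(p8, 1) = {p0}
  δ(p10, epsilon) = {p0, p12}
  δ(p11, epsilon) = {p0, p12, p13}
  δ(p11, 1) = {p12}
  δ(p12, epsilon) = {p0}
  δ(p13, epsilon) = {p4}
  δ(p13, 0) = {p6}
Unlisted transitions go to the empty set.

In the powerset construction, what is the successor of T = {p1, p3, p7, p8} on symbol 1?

{p0, p1, p2, p4, p5, p7, p8, p9, p13}

p3 on 1 → {p1, p9}.
p8 on 1 → {p0}.
No 1-transition from p1, p7.
Union after reading 1: {p0, p1, p9}.
Now take the epsilon-closure:
From p0 via epsilon: add p2.
From p1 via epsilon: add p7, p8.
From p2 via epsilon: add p5.
From p5 via epsilon: add p13.
From p13 via epsilon: add p4.
No new states can be added; the closed set is {p0, p1, p2, p4, p5, p7, p8, p9, p13}.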